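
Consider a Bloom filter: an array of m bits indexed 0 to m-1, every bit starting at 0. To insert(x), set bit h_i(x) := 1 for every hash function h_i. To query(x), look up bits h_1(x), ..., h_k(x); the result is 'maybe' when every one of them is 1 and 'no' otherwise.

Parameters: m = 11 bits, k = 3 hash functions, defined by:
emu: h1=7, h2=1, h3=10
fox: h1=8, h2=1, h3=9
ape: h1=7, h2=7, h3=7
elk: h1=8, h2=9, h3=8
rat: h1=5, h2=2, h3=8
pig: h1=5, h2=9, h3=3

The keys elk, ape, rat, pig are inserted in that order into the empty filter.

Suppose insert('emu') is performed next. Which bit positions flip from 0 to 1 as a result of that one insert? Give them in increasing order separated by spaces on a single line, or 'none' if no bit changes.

Answer: 1 10

Derivation:
Start: bits=00000000000
After insert 'elk': sets bits 8 9 -> bits=00000000110
After insert 'ape': sets bits 7 -> bits=00000001110
After insert 'rat': sets bits 2 5 8 -> bits=00100101110
After insert 'pig': sets bits 3 5 9 -> bits=00110101110
insert 'emu' would touch bits 1 7 10; currently bit1=0, bit7=1, bit10=0
Bits that are 0 among those (would change 0->1): 1 10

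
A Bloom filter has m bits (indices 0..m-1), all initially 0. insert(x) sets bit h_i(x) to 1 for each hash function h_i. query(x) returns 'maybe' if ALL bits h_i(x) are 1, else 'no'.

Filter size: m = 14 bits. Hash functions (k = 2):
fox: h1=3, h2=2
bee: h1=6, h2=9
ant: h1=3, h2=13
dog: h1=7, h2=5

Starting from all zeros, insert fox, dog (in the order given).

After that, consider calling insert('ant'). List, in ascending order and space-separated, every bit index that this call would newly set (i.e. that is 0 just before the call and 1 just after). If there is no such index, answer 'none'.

Start: bits=00000000000000
After insert 'fox': sets bits 2 3 -> bits=00110000000000
After insert 'dog': sets bits 5 7 -> bits=00110101000000
insert 'ant' would touch bits 3 13; currently bit3=1, bit13=0
Bits that are 0 among those (would change 0->1): 13

Answer: 13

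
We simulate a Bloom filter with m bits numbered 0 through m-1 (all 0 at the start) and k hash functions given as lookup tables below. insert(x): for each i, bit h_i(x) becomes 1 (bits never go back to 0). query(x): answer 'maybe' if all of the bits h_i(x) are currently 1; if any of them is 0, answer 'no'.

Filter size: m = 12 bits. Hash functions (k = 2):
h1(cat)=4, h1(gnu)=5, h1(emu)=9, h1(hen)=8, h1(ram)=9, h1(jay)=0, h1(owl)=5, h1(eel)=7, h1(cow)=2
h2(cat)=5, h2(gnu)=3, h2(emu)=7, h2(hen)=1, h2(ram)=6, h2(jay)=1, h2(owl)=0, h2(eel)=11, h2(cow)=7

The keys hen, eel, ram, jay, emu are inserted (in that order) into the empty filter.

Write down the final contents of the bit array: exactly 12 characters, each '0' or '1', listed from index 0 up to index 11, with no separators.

Answer: 110000111101

Derivation:
Start: bits=000000000000
After insert 'hen': sets bits 1 8 -> bits=010000001000
After insert 'eel': sets bits 7 11 -> bits=010000011001
After insert 'ram': sets bits 6 9 -> bits=010000111101
After insert 'jay': sets bits 0 1 -> bits=110000111101
After insert 'emu': sets bits 7 9 -> bits=110000111101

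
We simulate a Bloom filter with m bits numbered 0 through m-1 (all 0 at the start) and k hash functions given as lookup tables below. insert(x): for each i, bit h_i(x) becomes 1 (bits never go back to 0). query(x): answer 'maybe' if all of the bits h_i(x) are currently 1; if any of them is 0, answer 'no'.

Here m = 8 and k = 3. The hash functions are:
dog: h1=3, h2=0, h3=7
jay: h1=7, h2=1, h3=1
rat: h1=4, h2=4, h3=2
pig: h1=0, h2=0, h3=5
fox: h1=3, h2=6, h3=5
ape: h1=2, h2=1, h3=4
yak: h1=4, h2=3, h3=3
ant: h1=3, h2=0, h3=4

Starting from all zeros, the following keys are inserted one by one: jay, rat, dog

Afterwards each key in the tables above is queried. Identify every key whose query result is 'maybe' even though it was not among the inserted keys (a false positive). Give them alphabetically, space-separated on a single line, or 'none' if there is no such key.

Answer: ant ape yak

Derivation:
Start: bits=00000000
After insert 'jay': sets bits 1 7 -> bits=01000001
After insert 'rat': sets bits 2 4 -> bits=01101001
After insert 'dog': sets bits 0 3 7 -> bits=11111001
Not inserted: ant ape fox pig yak — query each against bits=11111001:
query ant: checks bit0=1, bit3=1, bit4=1 (all 1) -> maybe => FALSE POSITIVE
query ape: checks bit1=1, bit2=1, bit4=1 (all 1) -> maybe => FALSE POSITIVE
query fox: checks bit3=1, bit5=0, bit6=0 (has a 0) -> no => not a false positive
query pig: checks bit0=1, bit5=0 (has a 0) -> no => not a false positive
query yak: checks bit3=1, bit4=1 (all 1) -> maybe => FALSE POSITIVE
False positives (alphabetical): ant ape yak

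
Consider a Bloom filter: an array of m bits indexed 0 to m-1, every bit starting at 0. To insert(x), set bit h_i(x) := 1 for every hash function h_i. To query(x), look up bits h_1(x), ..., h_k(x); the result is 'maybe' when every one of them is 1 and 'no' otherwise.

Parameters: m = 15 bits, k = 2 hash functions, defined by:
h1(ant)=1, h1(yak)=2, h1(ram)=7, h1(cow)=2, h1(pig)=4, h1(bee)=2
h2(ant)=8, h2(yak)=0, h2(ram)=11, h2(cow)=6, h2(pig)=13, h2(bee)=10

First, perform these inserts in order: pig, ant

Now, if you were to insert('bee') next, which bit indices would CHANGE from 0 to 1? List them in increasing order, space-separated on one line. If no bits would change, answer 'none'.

Answer: 2 10

Derivation:
Start: bits=000000000000000
After insert 'pig': sets bits 4 13 -> bits=000010000000010
After insert 'ant': sets bits 1 8 -> bits=010010001000010
insert 'bee' would touch bits 2 10; currently bit2=0, bit10=0
Bits that are 0 among those (would change 0->1): 2 10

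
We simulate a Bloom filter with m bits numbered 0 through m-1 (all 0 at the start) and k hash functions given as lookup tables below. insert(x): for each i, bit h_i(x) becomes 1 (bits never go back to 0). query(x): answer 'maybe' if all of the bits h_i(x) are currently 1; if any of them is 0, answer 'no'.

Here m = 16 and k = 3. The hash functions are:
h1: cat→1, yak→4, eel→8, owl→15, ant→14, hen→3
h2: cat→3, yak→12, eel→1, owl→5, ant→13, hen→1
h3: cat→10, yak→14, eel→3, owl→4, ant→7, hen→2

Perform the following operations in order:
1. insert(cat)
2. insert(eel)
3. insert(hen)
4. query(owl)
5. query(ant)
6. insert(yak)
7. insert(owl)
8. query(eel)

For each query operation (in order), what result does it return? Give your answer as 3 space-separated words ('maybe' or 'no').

Start: bits=0000000000000000
Op 1: insert cat -> sets bits 1 3 10 -> bits=0101000000100000
Op 2: insert eel -> sets bits 1 3 8 -> bits=0101000010100000
Op 3: insert hen -> sets bits 1 2 3 -> bits=0111000010100000
Op 4: query owl -> checks bit4=0, bit5=0, bit15=0 (has a 0) -> no
Op 5: query ant -> checks bit7=0, bit13=0, bit14=0 (has a 0) -> no
Op 6: insert yak -> sets bits 4 12 14 -> bits=0111100010101010
Op 7: insert owl -> sets bits 4 5 15 -> bits=0111110010101011
Op 8: query eel -> checks bit1=1, bit3=1, bit8=1 (all 1) -> maybe
Query results in order: no no maybe

Answer: no no maybe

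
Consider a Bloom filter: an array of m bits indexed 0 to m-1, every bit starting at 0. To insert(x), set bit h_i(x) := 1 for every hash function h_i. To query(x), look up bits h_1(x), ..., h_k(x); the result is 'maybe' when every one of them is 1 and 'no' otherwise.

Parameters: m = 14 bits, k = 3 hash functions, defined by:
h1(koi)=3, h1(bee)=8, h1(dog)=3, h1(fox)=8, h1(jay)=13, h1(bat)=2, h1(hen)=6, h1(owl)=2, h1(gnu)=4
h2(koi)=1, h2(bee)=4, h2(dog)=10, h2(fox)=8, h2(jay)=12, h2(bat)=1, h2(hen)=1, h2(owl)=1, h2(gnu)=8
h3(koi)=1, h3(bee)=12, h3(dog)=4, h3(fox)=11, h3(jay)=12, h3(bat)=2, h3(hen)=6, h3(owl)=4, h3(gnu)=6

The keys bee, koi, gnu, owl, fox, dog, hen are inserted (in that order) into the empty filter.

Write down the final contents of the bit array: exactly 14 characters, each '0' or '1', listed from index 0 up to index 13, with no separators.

Start: bits=00000000000000
After insert 'bee': sets bits 4 8 12 -> bits=00001000100010
After insert 'koi': sets bits 1 3 -> bits=01011000100010
After insert 'gnu': sets bits 4 6 8 -> bits=01011010100010
After insert 'owl': sets bits 1 2 4 -> bits=01111010100010
After insert 'fox': sets bits 8 11 -> bits=01111010100110
After insert 'dog': sets bits 3 4 10 -> bits=01111010101110
After insert 'hen': sets bits 1 6 -> bits=01111010101110

Answer: 01111010101110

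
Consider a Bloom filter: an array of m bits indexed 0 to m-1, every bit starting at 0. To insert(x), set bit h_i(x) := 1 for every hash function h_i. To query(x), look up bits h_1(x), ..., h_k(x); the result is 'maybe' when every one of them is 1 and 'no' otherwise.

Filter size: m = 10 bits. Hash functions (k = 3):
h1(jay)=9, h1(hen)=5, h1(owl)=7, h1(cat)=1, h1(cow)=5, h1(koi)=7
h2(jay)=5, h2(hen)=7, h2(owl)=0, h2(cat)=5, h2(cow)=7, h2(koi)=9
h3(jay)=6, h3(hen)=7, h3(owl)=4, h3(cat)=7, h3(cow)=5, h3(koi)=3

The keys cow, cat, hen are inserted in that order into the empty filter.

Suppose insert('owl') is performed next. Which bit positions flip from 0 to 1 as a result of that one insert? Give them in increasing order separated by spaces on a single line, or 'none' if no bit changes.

Start: bits=0000000000
After insert 'cow': sets bits 5 7 -> bits=0000010100
After insert 'cat': sets bits 1 5 7 -> bits=0100010100
After insert 'hen': sets bits 5 7 -> bits=0100010100
insert 'owl' would touch bits 0 4 7; currently bit0=0, bit4=0, bit7=1
Bits that are 0 among those (would change 0->1): 0 4

Answer: 0 4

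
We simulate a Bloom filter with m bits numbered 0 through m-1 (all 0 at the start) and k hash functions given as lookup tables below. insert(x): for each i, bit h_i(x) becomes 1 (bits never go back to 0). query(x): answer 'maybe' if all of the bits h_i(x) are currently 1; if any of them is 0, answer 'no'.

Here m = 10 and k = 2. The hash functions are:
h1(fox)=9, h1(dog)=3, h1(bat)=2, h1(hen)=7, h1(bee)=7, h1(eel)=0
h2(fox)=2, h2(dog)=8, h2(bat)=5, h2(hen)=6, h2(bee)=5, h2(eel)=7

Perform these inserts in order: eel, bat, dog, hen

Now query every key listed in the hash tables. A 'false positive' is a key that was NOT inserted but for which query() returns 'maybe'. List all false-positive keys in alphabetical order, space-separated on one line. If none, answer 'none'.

Start: bits=0000000000
After insert 'eel': sets bits 0 7 -> bits=1000000100
After insert 'bat': sets bits 2 5 -> bits=1010010100
After insert 'dog': sets bits 3 8 -> bits=1011010110
After insert 'hen': sets bits 6 7 -> bits=1011011110
Not inserted: bee fox — query each against bits=1011011110:
query bee: checks bit5=1, bit7=1 (all 1) -> maybe => FALSE POSITIVE
query fox: checks bit2=1, bit9=0 (has a 0) -> no => not a false positive
False positives (alphabetical): bee

Answer: bee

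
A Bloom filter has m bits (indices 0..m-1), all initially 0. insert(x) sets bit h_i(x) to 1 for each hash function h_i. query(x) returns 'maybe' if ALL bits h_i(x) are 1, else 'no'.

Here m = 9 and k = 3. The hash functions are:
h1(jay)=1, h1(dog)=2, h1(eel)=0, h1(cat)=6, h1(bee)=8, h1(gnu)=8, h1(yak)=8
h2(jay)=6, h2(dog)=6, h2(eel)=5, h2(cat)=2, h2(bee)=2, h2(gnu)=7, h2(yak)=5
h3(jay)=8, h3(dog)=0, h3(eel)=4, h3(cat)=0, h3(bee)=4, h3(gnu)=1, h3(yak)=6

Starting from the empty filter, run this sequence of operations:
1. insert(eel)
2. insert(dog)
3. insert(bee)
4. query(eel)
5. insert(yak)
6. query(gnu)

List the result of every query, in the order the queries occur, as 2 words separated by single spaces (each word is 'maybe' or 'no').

Answer: maybe no

Derivation:
Start: bits=000000000
Op 1: insert eel -> sets bits 0 4 5 -> bits=100011000
Op 2: insert dog -> sets bits 0 2 6 -> bits=101011100
Op 3: insert bee -> sets bits 2 4 8 -> bits=101011101
Op 4: query eel -> checks bit0=1, bit4=1, bit5=1 (all 1) -> maybe
Op 5: insert yak -> sets bits 5 6 8 -> bits=101011101
Op 6: query gnu -> checks bit1=0, bit7=0, bit8=1 (has a 0) -> no
Query results in order: maybe no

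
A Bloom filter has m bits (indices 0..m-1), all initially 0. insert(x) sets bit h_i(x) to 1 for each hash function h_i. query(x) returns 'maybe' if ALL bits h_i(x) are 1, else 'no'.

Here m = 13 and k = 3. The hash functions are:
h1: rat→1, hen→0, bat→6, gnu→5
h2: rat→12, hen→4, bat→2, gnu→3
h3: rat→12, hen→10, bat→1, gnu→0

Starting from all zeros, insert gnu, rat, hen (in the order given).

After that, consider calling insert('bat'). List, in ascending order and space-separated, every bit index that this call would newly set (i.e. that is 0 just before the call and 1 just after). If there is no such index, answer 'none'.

Start: bits=0000000000000
After insert 'gnu': sets bits 0 3 5 -> bits=1001010000000
After insert 'rat': sets bits 1 12 -> bits=1101010000001
After insert 'hen': sets bits 0 4 10 -> bits=1101110000101
insert 'bat' would touch bits 1 2 6; currently bit1=1, bit2=0, bit6=0
Bits that are 0 among those (would change 0->1): 2 6

Answer: 2 6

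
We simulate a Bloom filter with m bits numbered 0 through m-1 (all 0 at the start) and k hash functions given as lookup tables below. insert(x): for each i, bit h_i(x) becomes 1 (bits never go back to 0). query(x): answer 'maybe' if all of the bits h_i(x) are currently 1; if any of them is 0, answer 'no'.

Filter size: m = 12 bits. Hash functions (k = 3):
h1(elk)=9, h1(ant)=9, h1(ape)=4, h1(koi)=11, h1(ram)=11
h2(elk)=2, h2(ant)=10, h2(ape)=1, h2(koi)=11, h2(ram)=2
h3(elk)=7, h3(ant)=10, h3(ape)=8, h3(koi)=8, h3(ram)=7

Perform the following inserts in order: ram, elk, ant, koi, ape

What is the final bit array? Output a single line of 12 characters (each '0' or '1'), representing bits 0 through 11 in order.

Start: bits=000000000000
After insert 'ram': sets bits 2 7 11 -> bits=001000010001
After insert 'elk': sets bits 2 7 9 -> bits=001000010101
After insert 'ant': sets bits 9 10 -> bits=001000010111
After insert 'koi': sets bits 8 11 -> bits=001000011111
After insert 'ape': sets bits 1 4 8 -> bits=011010011111

Answer: 011010011111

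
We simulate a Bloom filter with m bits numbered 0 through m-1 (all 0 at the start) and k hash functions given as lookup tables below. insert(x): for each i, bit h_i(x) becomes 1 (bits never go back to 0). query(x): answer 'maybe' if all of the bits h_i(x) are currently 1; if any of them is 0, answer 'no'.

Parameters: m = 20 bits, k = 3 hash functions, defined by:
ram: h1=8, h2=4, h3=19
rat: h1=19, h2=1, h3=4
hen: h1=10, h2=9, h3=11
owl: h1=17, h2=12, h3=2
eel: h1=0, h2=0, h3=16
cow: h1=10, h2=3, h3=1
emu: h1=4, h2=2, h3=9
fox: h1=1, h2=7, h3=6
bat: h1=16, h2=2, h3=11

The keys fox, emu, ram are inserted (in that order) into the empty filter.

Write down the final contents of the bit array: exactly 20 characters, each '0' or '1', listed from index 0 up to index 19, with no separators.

Start: bits=00000000000000000000
After insert 'fox': sets bits 1 6 7 -> bits=01000011000000000000
After insert 'emu': sets bits 2 4 9 -> bits=01101011010000000000
After insert 'ram': sets bits 4 8 19 -> bits=01101011110000000001

Answer: 01101011110000000001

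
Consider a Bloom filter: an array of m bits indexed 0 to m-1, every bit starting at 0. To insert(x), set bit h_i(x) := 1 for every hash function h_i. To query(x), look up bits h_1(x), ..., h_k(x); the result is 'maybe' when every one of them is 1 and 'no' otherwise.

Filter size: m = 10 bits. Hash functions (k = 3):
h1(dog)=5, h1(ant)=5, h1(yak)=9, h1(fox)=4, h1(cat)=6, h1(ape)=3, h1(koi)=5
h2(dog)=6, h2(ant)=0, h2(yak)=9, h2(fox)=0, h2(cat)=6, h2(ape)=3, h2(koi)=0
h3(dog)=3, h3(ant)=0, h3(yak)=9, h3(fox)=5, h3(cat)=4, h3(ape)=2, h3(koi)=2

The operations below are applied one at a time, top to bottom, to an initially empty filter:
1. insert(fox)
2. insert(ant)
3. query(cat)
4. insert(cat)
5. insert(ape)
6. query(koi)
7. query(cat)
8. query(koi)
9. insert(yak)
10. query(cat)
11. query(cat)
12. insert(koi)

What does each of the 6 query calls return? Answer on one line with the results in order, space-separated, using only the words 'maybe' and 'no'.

Start: bits=0000000000
Op 1: insert fox -> sets bits 0 4 5 -> bits=1000110000
Op 2: insert ant -> sets bits 0 5 -> bits=1000110000
Op 3: query cat -> checks bit4=1, bit6=0 (has a 0) -> no
Op 4: insert cat -> sets bits 4 6 -> bits=1000111000
Op 5: insert ape -> sets bits 2 3 -> bits=1011111000
Op 6: query koi -> checks bit0=1, bit2=1, bit5=1 (all 1) -> maybe
Op 7: query cat -> checks bit4=1, bit6=1 (all 1) -> maybe
Op 8: query koi -> checks bit0=1, bit2=1, bit5=1 (all 1) -> maybe
Op 9: insert yak -> sets bits 9 -> bits=1011111001
Op 10: query cat -> checks bit4=1, bit6=1 (all 1) -> maybe
Op 11: query cat -> checks bit4=1, bit6=1 (all 1) -> maybe
Op 12: insert koi -> sets bits 0 2 5 -> bits=1011111001
Query results in order: no maybe maybe maybe maybe maybe

Answer: no maybe maybe maybe maybe maybe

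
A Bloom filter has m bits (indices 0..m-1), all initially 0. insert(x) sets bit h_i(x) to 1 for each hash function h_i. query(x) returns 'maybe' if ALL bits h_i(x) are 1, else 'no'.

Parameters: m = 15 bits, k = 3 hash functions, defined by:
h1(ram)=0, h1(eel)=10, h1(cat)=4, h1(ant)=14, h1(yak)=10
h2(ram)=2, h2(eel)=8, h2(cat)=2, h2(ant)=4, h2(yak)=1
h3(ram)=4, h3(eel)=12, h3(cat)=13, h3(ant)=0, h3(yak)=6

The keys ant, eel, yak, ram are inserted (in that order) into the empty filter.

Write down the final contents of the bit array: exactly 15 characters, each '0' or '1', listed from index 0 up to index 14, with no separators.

Start: bits=000000000000000
After insert 'ant': sets bits 0 4 14 -> bits=100010000000001
After insert 'eel': sets bits 8 10 12 -> bits=100010001010101
After insert 'yak': sets bits 1 6 10 -> bits=110010101010101
After insert 'ram': sets bits 0 2 4 -> bits=111010101010101

Answer: 111010101010101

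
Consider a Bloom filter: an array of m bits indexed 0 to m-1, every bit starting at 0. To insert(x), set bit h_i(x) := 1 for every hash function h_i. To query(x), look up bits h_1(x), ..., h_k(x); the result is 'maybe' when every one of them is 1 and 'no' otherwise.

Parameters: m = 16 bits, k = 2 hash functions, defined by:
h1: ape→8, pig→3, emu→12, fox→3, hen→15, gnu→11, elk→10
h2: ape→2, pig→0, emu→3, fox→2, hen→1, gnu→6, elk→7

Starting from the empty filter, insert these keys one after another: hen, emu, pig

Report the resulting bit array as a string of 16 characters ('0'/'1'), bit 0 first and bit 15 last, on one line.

Answer: 1101000000001001

Derivation:
Start: bits=0000000000000000
After insert 'hen': sets bits 1 15 -> bits=0100000000000001
After insert 'emu': sets bits 3 12 -> bits=0101000000001001
After insert 'pig': sets bits 0 3 -> bits=1101000000001001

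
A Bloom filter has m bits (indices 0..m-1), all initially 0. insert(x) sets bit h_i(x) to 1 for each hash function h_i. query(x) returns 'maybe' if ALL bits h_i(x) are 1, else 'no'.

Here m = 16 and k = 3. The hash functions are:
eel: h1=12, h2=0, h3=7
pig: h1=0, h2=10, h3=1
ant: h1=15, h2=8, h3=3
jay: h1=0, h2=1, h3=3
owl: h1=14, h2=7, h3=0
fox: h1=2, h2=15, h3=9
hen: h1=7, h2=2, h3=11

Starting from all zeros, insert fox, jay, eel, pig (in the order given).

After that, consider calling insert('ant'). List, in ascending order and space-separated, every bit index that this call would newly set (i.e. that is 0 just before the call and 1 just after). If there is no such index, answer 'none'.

Start: bits=0000000000000000
After insert 'fox': sets bits 2 9 15 -> bits=0010000001000001
After insert 'jay': sets bits 0 1 3 -> bits=1111000001000001
After insert 'eel': sets bits 0 7 12 -> bits=1111000101001001
After insert 'pig': sets bits 0 1 10 -> bits=1111000101101001
insert 'ant' would touch bits 3 8 15; currently bit3=1, bit8=0, bit15=1
Bits that are 0 among those (would change 0->1): 8

Answer: 8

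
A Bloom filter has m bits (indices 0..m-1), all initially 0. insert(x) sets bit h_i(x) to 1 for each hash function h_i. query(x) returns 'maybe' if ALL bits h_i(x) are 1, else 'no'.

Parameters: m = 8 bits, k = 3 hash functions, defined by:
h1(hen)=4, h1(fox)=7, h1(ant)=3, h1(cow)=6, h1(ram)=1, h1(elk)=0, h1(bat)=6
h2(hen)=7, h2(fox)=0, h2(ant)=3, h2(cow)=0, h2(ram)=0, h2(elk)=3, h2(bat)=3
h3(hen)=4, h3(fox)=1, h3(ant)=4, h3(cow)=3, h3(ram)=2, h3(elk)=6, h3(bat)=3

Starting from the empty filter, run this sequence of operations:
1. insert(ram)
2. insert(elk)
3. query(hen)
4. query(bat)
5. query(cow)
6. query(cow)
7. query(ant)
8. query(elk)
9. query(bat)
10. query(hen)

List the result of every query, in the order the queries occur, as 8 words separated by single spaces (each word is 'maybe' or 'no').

Start: bits=00000000
Op 1: insert ram -> sets bits 0 1 2 -> bits=11100000
Op 2: insert elk -> sets bits 0 3 6 -> bits=11110010
Op 3: query hen -> checks bit4=0, bit7=0 (has a 0) -> no
Op 4: query bat -> checks bit3=1, bit6=1 (all 1) -> maybe
Op 5: query cow -> checks bit0=1, bit3=1, bit6=1 (all 1) -> maybe
Op 6: query cow -> checks bit0=1, bit3=1, bit6=1 (all 1) -> maybe
Op 7: query ant -> checks bit3=1, bit4=0 (has a 0) -> no
Op 8: query elk -> checks bit0=1, bit3=1, bit6=1 (all 1) -> maybe
Op 9: query bat -> checks bit3=1, bit6=1 (all 1) -> maybe
Op 10: query hen -> checks bit4=0, bit7=0 (has a 0) -> no
Query results in order: no maybe maybe maybe no maybe maybe no

Answer: no maybe maybe maybe no maybe maybe no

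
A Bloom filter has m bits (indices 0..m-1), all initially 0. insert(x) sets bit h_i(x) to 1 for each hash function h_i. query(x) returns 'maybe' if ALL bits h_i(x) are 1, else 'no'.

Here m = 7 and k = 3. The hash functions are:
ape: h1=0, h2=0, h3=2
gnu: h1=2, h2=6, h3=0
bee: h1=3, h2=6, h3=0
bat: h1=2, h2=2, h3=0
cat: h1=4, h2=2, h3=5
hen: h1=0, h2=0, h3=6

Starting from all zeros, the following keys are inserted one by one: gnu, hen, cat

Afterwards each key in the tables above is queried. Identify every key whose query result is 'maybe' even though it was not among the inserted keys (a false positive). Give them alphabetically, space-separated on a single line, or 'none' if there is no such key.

Start: bits=0000000
After insert 'gnu': sets bits 0 2 6 -> bits=1010001
After insert 'hen': sets bits 0 6 -> bits=1010001
After insert 'cat': sets bits 2 4 5 -> bits=1010111
Not inserted: ape bat bee — query each against bits=1010111:
query ape: checks bit0=1, bit2=1 (all 1) -> maybe => FALSE POSITIVE
query bat: checks bit0=1, bit2=1 (all 1) -> maybe => FALSE POSITIVE
query bee: checks bit0=1, bit3=0, bit6=1 (has a 0) -> no => not a false positive
False positives (alphabetical): ape bat

Answer: ape bat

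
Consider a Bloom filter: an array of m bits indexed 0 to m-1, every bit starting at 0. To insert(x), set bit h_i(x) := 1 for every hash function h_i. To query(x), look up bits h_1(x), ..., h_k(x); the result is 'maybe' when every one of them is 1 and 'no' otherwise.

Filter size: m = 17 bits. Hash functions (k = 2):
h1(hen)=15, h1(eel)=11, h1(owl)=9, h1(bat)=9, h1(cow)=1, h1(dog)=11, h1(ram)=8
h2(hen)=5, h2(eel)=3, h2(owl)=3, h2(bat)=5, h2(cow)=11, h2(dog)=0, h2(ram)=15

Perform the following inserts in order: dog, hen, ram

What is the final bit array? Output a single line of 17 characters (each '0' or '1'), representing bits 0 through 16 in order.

Start: bits=00000000000000000
After insert 'dog': sets bits 0 11 -> bits=10000000000100000
After insert 'hen': sets bits 5 15 -> bits=10000100000100010
After insert 'ram': sets bits 8 15 -> bits=10000100100100010

Answer: 10000100100100010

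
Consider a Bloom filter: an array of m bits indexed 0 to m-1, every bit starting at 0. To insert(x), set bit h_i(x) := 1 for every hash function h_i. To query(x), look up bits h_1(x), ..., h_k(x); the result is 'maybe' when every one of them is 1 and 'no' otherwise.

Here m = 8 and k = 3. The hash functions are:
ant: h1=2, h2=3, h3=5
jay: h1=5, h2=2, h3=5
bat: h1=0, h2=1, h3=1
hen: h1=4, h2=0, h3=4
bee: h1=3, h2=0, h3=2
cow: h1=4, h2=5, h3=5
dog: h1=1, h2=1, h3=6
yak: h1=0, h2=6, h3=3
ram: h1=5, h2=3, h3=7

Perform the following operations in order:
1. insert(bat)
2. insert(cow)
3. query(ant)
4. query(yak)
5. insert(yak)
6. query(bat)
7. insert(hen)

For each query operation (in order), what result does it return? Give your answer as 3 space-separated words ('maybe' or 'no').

Start: bits=00000000
Op 1: insert bat -> sets bits 0 1 -> bits=11000000
Op 2: insert cow -> sets bits 4 5 -> bits=11001100
Op 3: query ant -> checks bit2=0, bit3=0, bit5=1 (has a 0) -> no
Op 4: query yak -> checks bit0=1, bit3=0, bit6=0 (has a 0) -> no
Op 5: insert yak -> sets bits 0 3 6 -> bits=11011110
Op 6: query bat -> checks bit0=1, bit1=1 (all 1) -> maybe
Op 7: insert hen -> sets bits 0 4 -> bits=11011110
Query results in order: no no maybe

Answer: no no maybe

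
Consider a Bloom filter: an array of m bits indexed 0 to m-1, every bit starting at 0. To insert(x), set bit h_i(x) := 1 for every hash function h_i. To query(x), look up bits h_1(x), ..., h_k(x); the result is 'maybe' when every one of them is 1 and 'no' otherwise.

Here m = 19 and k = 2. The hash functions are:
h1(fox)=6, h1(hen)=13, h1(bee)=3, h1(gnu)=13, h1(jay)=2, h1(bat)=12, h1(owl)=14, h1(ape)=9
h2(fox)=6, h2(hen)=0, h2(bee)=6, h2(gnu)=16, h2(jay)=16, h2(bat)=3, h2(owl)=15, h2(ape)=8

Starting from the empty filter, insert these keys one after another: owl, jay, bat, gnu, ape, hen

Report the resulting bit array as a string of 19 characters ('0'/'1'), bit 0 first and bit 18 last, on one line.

Answer: 1011000011001111100

Derivation:
Start: bits=0000000000000000000
After insert 'owl': sets bits 14 15 -> bits=0000000000000011000
After insert 'jay': sets bits 2 16 -> bits=0010000000000011100
After insert 'bat': sets bits 3 12 -> bits=0011000000001011100
After insert 'gnu': sets bits 13 16 -> bits=0011000000001111100
After insert 'ape': sets bits 8 9 -> bits=0011000011001111100
After insert 'hen': sets bits 0 13 -> bits=1011000011001111100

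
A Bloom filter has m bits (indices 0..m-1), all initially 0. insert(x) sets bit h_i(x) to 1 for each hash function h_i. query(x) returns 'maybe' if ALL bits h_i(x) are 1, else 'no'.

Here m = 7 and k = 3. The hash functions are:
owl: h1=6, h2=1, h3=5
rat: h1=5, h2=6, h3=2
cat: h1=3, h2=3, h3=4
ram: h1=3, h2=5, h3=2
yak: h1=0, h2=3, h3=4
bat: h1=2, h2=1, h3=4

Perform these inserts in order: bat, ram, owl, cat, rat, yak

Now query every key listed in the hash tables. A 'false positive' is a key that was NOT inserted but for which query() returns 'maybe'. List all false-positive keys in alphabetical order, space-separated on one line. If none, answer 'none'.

Start: bits=0000000
After insert 'bat': sets bits 1 2 4 -> bits=0110100
After insert 'ram': sets bits 2 3 5 -> bits=0111110
After insert 'owl': sets bits 1 5 6 -> bits=0111111
After insert 'cat': sets bits 3 4 -> bits=0111111
After insert 'rat': sets bits 2 5 6 -> bits=0111111
After insert 'yak': sets bits 0 3 4 -> bits=1111111
Not inserted: (none) — query each against bits=1111111:
False positives (alphabetical): none

Answer: none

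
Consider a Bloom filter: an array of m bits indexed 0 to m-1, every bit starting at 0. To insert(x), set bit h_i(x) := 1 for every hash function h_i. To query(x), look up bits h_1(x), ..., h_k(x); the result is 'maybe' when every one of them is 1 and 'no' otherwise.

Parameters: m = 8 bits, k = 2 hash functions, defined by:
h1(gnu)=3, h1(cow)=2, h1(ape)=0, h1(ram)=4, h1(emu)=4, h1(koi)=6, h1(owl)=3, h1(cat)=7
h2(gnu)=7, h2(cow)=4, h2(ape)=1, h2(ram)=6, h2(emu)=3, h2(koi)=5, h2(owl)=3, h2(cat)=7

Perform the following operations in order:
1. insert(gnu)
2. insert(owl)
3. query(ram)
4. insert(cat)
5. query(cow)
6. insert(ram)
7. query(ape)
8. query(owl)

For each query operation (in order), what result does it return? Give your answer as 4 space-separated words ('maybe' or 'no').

Start: bits=00000000
Op 1: insert gnu -> sets bits 3 7 -> bits=00010001
Op 2: insert owl -> sets bits 3 -> bits=00010001
Op 3: query ram -> checks bit4=0, bit6=0 (has a 0) -> no
Op 4: insert cat -> sets bits 7 -> bits=00010001
Op 5: query cow -> checks bit2=0, bit4=0 (has a 0) -> no
Op 6: insert ram -> sets bits 4 6 -> bits=00011011
Op 7: query ape -> checks bit0=0, bit1=0 (has a 0) -> no
Op 8: query owl -> checks bit3=1 (all 1) -> maybe
Query results in order: no no no maybe

Answer: no no no maybe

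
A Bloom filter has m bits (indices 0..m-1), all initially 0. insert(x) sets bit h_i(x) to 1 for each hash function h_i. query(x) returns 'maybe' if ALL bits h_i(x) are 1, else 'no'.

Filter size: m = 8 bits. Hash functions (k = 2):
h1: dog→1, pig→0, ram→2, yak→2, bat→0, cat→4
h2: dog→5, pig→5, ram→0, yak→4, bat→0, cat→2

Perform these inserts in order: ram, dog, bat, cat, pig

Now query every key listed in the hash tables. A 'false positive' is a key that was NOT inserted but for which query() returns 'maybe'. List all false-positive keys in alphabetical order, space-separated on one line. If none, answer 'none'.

Start: bits=00000000
After insert 'ram': sets bits 0 2 -> bits=10100000
After insert 'dog': sets bits 1 5 -> bits=11100100
After insert 'bat': sets bits 0 -> bits=11100100
After insert 'cat': sets bits 2 4 -> bits=11101100
After insert 'pig': sets bits 0 5 -> bits=11101100
Not inserted: yak — query each against bits=11101100:
query yak: checks bit2=1, bit4=1 (all 1) -> maybe => FALSE POSITIVE
False positives (alphabetical): yak

Answer: yak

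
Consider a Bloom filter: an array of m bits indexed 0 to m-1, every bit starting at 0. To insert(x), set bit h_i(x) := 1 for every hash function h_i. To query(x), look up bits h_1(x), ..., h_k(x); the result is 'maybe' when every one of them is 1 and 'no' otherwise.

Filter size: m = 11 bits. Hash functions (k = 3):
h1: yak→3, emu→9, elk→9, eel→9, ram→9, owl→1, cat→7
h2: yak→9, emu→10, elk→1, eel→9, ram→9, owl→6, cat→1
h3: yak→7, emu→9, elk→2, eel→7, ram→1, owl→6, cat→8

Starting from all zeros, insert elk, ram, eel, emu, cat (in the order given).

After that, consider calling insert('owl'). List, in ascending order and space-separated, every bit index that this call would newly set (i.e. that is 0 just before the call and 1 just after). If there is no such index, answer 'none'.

Answer: 6

Derivation:
Start: bits=00000000000
After insert 'elk': sets bits 1 2 9 -> bits=01100000010
After insert 'ram': sets bits 1 9 -> bits=01100000010
After insert 'eel': sets bits 7 9 -> bits=01100001010
After insert 'emu': sets bits 9 10 -> bits=01100001011
After insert 'cat': sets bits 1 7 8 -> bits=01100001111
insert 'owl' would touch bits 1 6; currently bit1=1, bit6=0
Bits that are 0 among those (would change 0->1): 6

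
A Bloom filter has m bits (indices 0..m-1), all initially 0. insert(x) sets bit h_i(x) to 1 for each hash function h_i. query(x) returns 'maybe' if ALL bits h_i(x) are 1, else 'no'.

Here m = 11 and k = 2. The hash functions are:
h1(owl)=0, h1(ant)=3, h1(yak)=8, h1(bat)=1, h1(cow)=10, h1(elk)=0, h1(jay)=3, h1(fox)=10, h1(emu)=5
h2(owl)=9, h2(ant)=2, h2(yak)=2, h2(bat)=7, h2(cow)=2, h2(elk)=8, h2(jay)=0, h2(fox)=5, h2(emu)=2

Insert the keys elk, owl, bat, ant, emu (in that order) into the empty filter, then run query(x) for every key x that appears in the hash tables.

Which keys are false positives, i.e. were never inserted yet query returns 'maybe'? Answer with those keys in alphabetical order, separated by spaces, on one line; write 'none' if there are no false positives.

Start: bits=00000000000
After insert 'elk': sets bits 0 8 -> bits=10000000100
After insert 'owl': sets bits 0 9 -> bits=10000000110
After insert 'bat': sets bits 1 7 -> bits=11000001110
After insert 'ant': sets bits 2 3 -> bits=11110001110
After insert 'emu': sets bits 2 5 -> bits=11110101110
Not inserted: cow fox jay yak — query each against bits=11110101110:
query cow: checks bit2=1, bit10=0 (has a 0) -> no => not a false positive
query fox: checks bit5=1, bit10=0 (has a 0) -> no => not a false positive
query jay: checks bit0=1, bit3=1 (all 1) -> maybe => FALSE POSITIVE
query yak: checks bit2=1, bit8=1 (all 1) -> maybe => FALSE POSITIVE
False positives (alphabetical): jay yak

Answer: jay yak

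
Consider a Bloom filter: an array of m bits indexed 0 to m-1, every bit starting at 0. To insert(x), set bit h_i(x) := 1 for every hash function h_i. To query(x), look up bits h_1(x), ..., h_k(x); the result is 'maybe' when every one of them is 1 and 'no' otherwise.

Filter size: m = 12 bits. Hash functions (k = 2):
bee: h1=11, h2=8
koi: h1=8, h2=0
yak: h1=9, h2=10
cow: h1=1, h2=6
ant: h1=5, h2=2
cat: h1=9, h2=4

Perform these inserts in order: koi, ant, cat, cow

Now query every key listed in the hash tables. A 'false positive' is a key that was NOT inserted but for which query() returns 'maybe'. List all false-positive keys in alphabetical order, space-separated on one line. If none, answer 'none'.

Start: bits=000000000000
After insert 'koi': sets bits 0 8 -> bits=100000001000
After insert 'ant': sets bits 2 5 -> bits=101001001000
After insert 'cat': sets bits 4 9 -> bits=101011001100
After insert 'cow': sets bits 1 6 -> bits=111011101100
Not inserted: bee yak — query each against bits=111011101100:
query bee: checks bit8=1, bit11=0 (has a 0) -> no => not a false positive
query yak: checks bit9=1, bit10=0 (has a 0) -> no => not a false positive
False positives (alphabetical): none

Answer: none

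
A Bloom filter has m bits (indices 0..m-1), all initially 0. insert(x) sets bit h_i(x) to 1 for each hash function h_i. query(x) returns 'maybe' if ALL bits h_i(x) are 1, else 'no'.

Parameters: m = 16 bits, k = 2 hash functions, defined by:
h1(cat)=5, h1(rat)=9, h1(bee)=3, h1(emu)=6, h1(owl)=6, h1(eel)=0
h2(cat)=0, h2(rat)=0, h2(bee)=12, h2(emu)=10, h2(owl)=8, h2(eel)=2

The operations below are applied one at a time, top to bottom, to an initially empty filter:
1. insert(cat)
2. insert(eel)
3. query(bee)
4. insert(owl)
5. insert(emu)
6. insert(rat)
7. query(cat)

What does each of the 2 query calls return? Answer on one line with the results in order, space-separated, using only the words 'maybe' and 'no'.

Answer: no maybe

Derivation:
Start: bits=0000000000000000
Op 1: insert cat -> sets bits 0 5 -> bits=1000010000000000
Op 2: insert eel -> sets bits 0 2 -> bits=1010010000000000
Op 3: query bee -> checks bit3=0, bit12=0 (has a 0) -> no
Op 4: insert owl -> sets bits 6 8 -> bits=1010011010000000
Op 5: insert emu -> sets bits 6 10 -> bits=1010011010100000
Op 6: insert rat -> sets bits 0 9 -> bits=1010011011100000
Op 7: query cat -> checks bit0=1, bit5=1 (all 1) -> maybe
Query results in order: no maybe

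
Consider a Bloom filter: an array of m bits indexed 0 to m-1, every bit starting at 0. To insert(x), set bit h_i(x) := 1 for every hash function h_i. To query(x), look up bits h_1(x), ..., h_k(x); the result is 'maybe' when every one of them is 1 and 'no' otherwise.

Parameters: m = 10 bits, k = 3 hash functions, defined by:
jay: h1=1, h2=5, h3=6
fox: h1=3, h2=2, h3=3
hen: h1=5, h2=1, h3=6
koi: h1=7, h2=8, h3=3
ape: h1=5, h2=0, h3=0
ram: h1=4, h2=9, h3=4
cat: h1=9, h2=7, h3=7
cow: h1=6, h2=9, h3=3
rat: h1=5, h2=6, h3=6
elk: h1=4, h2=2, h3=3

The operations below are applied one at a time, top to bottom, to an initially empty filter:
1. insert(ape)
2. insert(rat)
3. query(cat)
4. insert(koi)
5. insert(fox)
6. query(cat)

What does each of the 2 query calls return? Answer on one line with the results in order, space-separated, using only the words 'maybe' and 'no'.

Start: bits=0000000000
Op 1: insert ape -> sets bits 0 5 -> bits=1000010000
Op 2: insert rat -> sets bits 5 6 -> bits=1000011000
Op 3: query cat -> checks bit7=0, bit9=0 (has a 0) -> no
Op 4: insert koi -> sets bits 3 7 8 -> bits=1001011110
Op 5: insert fox -> sets bits 2 3 -> bits=1011011110
Op 6: query cat -> checks bit7=1, bit9=0 (has a 0) -> no
Query results in order: no no

Answer: no no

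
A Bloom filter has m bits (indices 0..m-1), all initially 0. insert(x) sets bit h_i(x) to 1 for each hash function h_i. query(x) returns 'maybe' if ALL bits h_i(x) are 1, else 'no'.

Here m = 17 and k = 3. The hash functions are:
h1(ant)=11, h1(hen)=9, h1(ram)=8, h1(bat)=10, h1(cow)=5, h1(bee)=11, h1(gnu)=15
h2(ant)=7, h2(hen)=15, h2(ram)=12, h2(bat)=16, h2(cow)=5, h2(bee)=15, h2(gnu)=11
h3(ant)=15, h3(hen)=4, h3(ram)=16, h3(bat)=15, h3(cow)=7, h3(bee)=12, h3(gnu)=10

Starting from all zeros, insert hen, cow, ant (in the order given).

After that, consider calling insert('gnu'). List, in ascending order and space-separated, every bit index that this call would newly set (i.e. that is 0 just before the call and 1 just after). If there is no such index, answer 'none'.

Start: bits=00000000000000000
After insert 'hen': sets bits 4 9 15 -> bits=00001000010000010
After insert 'cow': sets bits 5 7 -> bits=00001101010000010
After insert 'ant': sets bits 7 11 15 -> bits=00001101010100010
insert 'gnu' would touch bits 10 11 15; currently bit10=0, bit11=1, bit15=1
Bits that are 0 among those (would change 0->1): 10

Answer: 10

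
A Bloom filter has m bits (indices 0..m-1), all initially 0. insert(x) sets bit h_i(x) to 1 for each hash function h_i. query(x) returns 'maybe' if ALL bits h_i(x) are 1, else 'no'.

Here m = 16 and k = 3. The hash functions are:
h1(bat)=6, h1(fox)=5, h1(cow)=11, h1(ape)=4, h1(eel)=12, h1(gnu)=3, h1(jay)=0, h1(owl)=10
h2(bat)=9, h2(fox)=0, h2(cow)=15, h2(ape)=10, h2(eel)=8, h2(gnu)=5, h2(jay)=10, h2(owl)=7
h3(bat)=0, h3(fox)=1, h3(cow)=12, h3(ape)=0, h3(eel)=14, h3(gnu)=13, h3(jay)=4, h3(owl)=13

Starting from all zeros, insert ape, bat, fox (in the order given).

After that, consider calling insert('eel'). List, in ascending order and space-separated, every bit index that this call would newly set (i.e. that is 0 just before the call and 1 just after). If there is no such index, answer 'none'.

Start: bits=0000000000000000
After insert 'ape': sets bits 0 4 10 -> bits=1000100000100000
After insert 'bat': sets bits 0 6 9 -> bits=1000101001100000
After insert 'fox': sets bits 0 1 5 -> bits=1100111001100000
insert 'eel' would touch bits 8 12 14; currently bit8=0, bit12=0, bit14=0
Bits that are 0 among those (would change 0->1): 8 12 14

Answer: 8 12 14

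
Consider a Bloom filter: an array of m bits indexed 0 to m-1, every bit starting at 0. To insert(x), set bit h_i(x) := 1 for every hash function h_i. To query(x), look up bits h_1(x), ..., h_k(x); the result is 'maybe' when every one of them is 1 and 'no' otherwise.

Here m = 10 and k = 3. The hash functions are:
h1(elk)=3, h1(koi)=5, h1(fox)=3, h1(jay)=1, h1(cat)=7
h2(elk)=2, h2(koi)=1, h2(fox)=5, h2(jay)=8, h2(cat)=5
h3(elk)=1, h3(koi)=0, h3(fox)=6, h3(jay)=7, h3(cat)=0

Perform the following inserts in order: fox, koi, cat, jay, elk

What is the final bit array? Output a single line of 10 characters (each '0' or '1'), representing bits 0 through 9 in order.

Answer: 1111011110

Derivation:
Start: bits=0000000000
After insert 'fox': sets bits 3 5 6 -> bits=0001011000
After insert 'koi': sets bits 0 1 5 -> bits=1101011000
After insert 'cat': sets bits 0 5 7 -> bits=1101011100
After insert 'jay': sets bits 1 7 8 -> bits=1101011110
After insert 'elk': sets bits 1 2 3 -> bits=1111011110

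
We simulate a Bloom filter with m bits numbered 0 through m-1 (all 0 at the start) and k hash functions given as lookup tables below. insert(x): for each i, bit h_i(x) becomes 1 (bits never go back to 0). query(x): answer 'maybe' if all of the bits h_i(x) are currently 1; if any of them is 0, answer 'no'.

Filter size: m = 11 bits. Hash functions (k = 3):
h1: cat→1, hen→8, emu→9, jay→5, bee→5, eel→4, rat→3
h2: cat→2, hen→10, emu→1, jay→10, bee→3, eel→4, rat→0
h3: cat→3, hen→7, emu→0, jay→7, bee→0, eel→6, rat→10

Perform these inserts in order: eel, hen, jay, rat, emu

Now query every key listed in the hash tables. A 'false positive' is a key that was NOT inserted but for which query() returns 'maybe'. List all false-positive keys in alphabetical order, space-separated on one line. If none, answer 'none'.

Start: bits=00000000000
After insert 'eel': sets bits 4 6 -> bits=00001010000
After insert 'hen': sets bits 7 8 10 -> bits=00001011101
After insert 'jay': sets bits 5 7 10 -> bits=00001111101
After insert 'rat': sets bits 0 3 10 -> bits=10011111101
After insert 'emu': sets bits 0 1 9 -> bits=11011111111
Not inserted: bee cat — query each against bits=11011111111:
query bee: checks bit0=1, bit3=1, bit5=1 (all 1) -> maybe => FALSE POSITIVE
query cat: checks bit1=1, bit2=0, bit3=1 (has a 0) -> no => not a false positive
False positives (alphabetical): bee

Answer: bee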